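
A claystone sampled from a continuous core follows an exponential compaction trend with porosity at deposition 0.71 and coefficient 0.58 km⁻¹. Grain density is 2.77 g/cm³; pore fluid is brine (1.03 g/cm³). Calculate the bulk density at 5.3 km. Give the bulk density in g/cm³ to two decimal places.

2.71 g/cm³

Porosity at depth: phi = 0.71·exp(−0.58×5.3) = 0.71×0.0462 = 0.0328
Bulk density: ρ_b = (1−phi)ρ_g + phi·ρ_f = 0.9672×2.77 + 0.0328×1.03
       = 2.679 + 0.034 = 2.713 g/cm³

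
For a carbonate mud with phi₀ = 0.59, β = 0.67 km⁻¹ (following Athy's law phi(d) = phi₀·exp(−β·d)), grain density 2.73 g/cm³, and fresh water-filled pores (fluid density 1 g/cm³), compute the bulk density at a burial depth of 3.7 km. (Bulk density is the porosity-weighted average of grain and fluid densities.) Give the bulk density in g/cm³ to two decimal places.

Porosity at depth: phi = 0.59·exp(−0.67×3.7) = 0.59×0.0838 = 0.0495
Bulk density: ρ_b = (1−phi)ρ_g + phi·ρ_f = 0.9505×2.73 + 0.0495×1
       = 2.595 + 0.049 = 2.644 g/cm³

2.64 g/cm³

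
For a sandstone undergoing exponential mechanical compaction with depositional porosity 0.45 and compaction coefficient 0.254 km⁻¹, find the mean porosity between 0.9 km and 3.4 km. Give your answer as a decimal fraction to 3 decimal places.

⟨phi⟩ = (1/(z₂−z₁)) ∫ phi₀ e^(−cz) dz = phi₀·(e^(−c·z₁) − e^(−c·z₂)) / (c·(z₂−z₁))
e^(−0.254×0.9) = 0.7956; e^(−0.254×3.4) = 0.4216
⟨phi⟩ = 0.45 × (0.7956 − 0.4216) / (0.254 × 2.5) = 0.45 × 0.5890 = 0.2650

0.265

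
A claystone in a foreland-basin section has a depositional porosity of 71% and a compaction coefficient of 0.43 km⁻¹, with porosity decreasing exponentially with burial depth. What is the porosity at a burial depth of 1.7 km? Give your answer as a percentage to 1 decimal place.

34.2%

phi = phi₀·exp(−c·z) = 0.71 × exp(−0.43 × 1.7) = 0.71 × exp(−0.731)
  = 0.71 × 0.4814 = 0.3418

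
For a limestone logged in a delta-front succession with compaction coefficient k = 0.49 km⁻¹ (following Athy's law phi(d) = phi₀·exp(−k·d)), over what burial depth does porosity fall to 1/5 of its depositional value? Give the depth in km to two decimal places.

phi/phi₀ = 1/5 ⇒ exp(−k·d) = 1/5 ⇒ d = ln(5) / k
d = 1.6094 / 0.49 = 3.285 km

3.28 km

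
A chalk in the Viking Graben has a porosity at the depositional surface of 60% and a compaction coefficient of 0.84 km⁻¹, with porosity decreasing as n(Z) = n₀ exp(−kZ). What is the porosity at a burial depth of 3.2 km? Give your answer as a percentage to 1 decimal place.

4.1%

n = n₀·exp(−k·Z) = 0.6 × exp(−0.84 × 3.2) = 0.6 × exp(−2.688)
  = 0.6 × 0.0680 = 0.0408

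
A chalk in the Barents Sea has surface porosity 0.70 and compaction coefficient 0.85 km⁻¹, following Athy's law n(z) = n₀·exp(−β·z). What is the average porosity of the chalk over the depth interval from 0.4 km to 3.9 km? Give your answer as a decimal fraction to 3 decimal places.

0.159

⟨n⟩ = (1/(z₂−z₁)) ∫ n₀ e^(−βz) dz = n₀·(e^(−β·z₁) − e^(−β·z₂)) / (β·(z₂−z₁))
e^(−0.85×0.4) = 0.7118; e^(−0.85×3.9) = 0.0363
⟨n⟩ = 0.7 × (0.7118 − 0.0363) / (0.85 × 3.5) = 0.7 × 0.2270 = 0.1589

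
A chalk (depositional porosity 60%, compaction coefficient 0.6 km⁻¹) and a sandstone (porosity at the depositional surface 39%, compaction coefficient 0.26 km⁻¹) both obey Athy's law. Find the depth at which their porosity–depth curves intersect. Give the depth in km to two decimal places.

Set phi₀ₐ e^(−cₐd) = phi₀ᵦ e^(−cᵦd) ⇒ ln(phi₀ₐ/phi₀ᵦ) = (cₐ − cᵦ)·d
d = ln(0.6/0.39) / (0.6 − 0.26) = 0.4308 / 0.34 = 1.267 km

1.27 km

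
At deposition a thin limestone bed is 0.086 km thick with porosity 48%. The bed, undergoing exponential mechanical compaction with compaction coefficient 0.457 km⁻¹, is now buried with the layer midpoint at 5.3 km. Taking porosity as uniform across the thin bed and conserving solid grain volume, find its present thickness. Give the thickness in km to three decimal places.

0.047 km

Porosity at 5.3 km: phi = 0.48·exp(−0.457×5.3) = 0.0426
Solid-volume conservation: h(1−phi) = h₀(1−phi₀) ⇒ h = h₀·(1−phi₀)/(1−phi)
h = 0.086 × (1 − 0.48)/(1 − 0.0426) = 0.086 × 0.5431 = 0.0467 km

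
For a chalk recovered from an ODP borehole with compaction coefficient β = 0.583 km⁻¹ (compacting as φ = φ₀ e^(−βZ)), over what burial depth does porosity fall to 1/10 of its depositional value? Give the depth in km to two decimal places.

3.95 km

φ/φ₀ = 1/10 ⇒ exp(−β·Z) = 1/10 ⇒ Z = ln(10) / β
Z = 2.3026 / 0.583 = 3.950 km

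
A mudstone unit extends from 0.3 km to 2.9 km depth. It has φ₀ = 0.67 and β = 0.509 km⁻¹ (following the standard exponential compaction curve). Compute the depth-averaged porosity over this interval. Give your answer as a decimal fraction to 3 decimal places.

⟨φ⟩ = (1/(z₂−z₁)) ∫ φ₀ e^(−βz) dz = φ₀·(e^(−β·z₁) − e^(−β·z₂)) / (β·(z₂−z₁))
e^(−0.509×0.3) = 0.8584; e^(−0.509×2.9) = 0.2285
⟨φ⟩ = 0.67 × (0.8584 − 0.2285) / (0.509 × 2.6) = 0.67 × 0.4759 = 0.3189

0.319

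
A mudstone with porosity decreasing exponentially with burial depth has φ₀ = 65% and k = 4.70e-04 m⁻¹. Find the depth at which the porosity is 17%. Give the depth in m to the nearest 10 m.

2850 m

Working in km (1 km = 1000 m; k in km⁻¹ = k in m⁻¹ × 1000):
Invert Athy's law: d = ln(φ₀/φ) / k
d = ln(0.65/0.17) / 0.47 = ln(3.824) / 0.47 = 1.3412 / 0.47 = 2.854 km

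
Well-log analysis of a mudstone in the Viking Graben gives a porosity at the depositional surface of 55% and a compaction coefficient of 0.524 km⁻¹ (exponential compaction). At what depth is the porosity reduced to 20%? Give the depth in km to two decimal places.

1.93 km

Invert Athy's law: d = ln(n₀/n) / k
d = ln(0.55/0.2) / 0.524 = ln(2.75) / 0.524 = 1.0116 / 0.524 = 1.931 km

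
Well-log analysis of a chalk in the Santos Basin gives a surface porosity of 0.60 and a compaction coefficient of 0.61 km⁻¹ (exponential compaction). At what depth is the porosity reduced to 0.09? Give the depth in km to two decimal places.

Invert Athy's law: z = ln(φ₀/φ) / c
z = ln(0.6/0.09) / 0.61 = ln(6.667) / 0.61 = 1.8971 / 0.61 = 3.110 km

3.11 km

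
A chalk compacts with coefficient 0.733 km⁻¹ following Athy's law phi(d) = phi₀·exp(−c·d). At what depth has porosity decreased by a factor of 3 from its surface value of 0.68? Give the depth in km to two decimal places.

1.50 km

phi/phi₀ = 1/3 ⇒ exp(−c·d) = 1/3 ⇒ d = ln(3) / c
d = 1.0986 / 0.733 = 1.499 km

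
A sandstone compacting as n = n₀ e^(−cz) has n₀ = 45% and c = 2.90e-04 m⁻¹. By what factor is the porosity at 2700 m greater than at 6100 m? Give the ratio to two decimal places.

2.68

Working in km (1 km = 1000 m; c in km⁻¹ = c in m⁻¹ × 1000):
n(z₁)/n(z₂) = e^(−c·z₁)/e^(−c·z₂) = e^{c(z₂−z₁)}
= exp(0.29 × 3.4) = exp(0.986) = 2.6805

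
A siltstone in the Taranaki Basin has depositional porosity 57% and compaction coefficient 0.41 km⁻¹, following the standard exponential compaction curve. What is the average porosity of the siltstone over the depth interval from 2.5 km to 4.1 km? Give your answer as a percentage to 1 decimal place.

15.0%

⟨phi⟩ = (1/(d₂−d₁)) ∫ phi₀ e^(−kd) dd = phi₀·(e^(−k·d₁) − e^(−k·d₂)) / (k·(d₂−d₁))
e^(−0.41×2.5) = 0.3588; e^(−0.41×4.1) = 0.1862
⟨phi⟩ = 0.57 × (0.3588 − 0.1862) / (0.41 × 1.6) = 0.57 × 0.2631 = 0.1500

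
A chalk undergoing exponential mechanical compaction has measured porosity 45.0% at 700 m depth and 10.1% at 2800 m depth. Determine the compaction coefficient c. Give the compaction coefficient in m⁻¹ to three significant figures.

Working in km (1 km = 1000 m; c in km⁻¹ = c in m⁻¹ × 1000):
Athy: n(d) = n₀ e^(−cd) ⇒ n₁/n₂ = e^{c(d₂−d₁)} ⇒ c = ln(n₁/n₂)/(d₂−d₁)
c = ln(0.45/0.101) / (2.8 − 0.7) = ln(4.455) / 2.1 = 1.4941 / 2.1 = 0.7115 km⁻¹

0.000711 m⁻¹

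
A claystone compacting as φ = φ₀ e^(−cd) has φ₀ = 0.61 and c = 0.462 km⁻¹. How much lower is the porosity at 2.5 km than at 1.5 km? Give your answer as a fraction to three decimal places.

0.113

φ(1.5) = 0.61·e^(−0.462×1.5) = 0.3050
φ(2.5) = 0.61·e^(−0.462×2.5) = 0.1922
Δφ = 0.3050 − 0.1922 = 0.1129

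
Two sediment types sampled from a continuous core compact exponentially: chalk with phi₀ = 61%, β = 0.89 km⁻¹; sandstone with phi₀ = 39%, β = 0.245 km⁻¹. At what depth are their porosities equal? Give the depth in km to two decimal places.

Set phi₀ₐ e^(−βₐZ) = phi₀ᵦ e^(−βᵦZ) ⇒ ln(phi₀ₐ/phi₀ᵦ) = (βₐ − βᵦ)·Z
Z = ln(0.61/0.39) / (0.89 − 0.245) = 0.4473 / 0.645 = 0.694 km

0.69 km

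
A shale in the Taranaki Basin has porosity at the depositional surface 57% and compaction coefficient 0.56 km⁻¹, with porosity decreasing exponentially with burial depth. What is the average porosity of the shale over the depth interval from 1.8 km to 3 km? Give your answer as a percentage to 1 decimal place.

⟨n⟩ = (1/(Z₂−Z₁)) ∫ n₀ e^(−βZ) dZ = n₀·(e^(−β·Z₁) − e^(−β·Z₂)) / (β·(Z₂−Z₁))
e^(−0.56×1.8) = 0.3649; e^(−0.56×3) = 0.1864
⟨n⟩ = 0.57 × (0.3649 − 0.1864) / (0.56 × 1.2) = 0.57 × 0.2657 = 0.1515

15.1%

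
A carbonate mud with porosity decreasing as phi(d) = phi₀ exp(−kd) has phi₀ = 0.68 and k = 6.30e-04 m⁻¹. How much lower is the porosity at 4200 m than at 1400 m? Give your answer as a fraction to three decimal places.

0.233

Working in km (1 km = 1000 m; k in km⁻¹ = k in m⁻¹ × 1000):
phi(1.4) = 0.68·e^(−0.63×1.4) = 0.2815
phi(4.2) = 0.68·e^(−0.63×4.2) = 0.0482
Δphi = 0.2815 − 0.0482 = 0.2333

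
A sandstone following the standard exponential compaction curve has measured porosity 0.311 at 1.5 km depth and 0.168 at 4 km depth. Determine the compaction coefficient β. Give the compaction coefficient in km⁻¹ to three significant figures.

0.246 km⁻¹

Athy: φ(d) = φ₀ e^(−βd) ⇒ φ₁/φ₂ = e^{β(d₂−d₁)} ⇒ β = ln(φ₁/φ₂)/(d₂−d₁)
β = ln(0.311/0.168) / (4 − 1.5) = ln(1.851) / 2.5 = 0.6158 / 2.5 = 0.2463 km⁻¹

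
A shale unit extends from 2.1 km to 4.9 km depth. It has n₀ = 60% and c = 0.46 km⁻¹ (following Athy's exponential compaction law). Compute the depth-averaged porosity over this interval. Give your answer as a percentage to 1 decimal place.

⟨n⟩ = (1/(z₂−z₁)) ∫ n₀ e^(−cz) dz = n₀·(e^(−c·z₁) − e^(−c·z₂)) / (c·(z₂−z₁))
e^(−0.46×2.1) = 0.3806; e^(−0.46×4.9) = 0.1050
⟨n⟩ = 0.6 × (0.3806 − 0.1050) / (0.46 × 2.8) = 0.6 × 0.2140 = 0.1284

12.8%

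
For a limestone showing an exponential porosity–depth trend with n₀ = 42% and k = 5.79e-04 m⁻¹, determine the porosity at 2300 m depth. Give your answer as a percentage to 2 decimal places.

11.09%

Working in km (1 km = 1000 m; k in km⁻¹ = k in m⁻¹ × 1000):
n = n₀·exp(−k·z) = 0.42 × exp(−0.579 × 2.3) = 0.42 × exp(−1.332)
  = 0.42 × 0.2640 = 0.1109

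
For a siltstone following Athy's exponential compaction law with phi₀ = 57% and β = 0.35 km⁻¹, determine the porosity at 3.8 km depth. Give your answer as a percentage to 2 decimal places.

phi = phi₀·exp(−β·d) = 0.57 × exp(−0.35 × 3.8) = 0.57 × exp(−1.33)
  = 0.57 × 0.2645 = 0.1508

15.08%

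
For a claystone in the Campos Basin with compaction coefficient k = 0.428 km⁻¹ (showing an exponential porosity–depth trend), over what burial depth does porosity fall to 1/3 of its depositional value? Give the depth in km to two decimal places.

2.57 km

n/n₀ = 1/3 ⇒ exp(−k·z) = 1/3 ⇒ z = ln(3) / k
z = 1.0986 / 0.428 = 2.567 km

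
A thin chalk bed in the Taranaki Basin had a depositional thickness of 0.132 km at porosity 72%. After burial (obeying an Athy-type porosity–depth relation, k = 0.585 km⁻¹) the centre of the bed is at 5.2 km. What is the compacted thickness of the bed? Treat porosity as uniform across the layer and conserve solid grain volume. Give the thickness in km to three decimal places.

Porosity at 5.2 km: phi = 0.72·exp(−0.585×5.2) = 0.0344
Solid-volume conservation: h(1−phi) = h₀(1−phi₀) ⇒ h = h₀·(1−phi₀)/(1−phi)
h = 0.132 × (1 − 0.72)/(1 − 0.0344) = 0.132 × 0.2900 = 0.0383 km

0.038 km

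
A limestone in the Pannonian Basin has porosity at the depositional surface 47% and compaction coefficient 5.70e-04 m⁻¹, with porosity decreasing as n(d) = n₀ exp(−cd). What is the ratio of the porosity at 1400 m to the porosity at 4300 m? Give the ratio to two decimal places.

Working in km (1 km = 1000 m; c in km⁻¹ = c in m⁻¹ × 1000):
n(d₁)/n(d₂) = e^(−c·d₁)/e^(−c·d₂) = e^{c(d₂−d₁)}
= exp(0.57 × 2.9) = exp(1.653) = 5.2226

5.22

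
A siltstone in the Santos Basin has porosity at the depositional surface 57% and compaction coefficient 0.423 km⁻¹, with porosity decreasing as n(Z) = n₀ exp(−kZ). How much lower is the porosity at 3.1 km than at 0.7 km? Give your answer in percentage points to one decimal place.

n(0.7) = 0.57·e^(−0.423×0.7) = 0.4239
n(3.1) = 0.57·e^(−0.423×3.1) = 0.1536
Δn = 0.4239 − 0.1536 = 0.2703

27.0 percentage points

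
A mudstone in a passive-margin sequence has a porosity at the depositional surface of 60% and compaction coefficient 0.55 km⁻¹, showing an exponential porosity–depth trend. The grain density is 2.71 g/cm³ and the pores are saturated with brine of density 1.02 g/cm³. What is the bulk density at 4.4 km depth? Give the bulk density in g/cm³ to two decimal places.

Porosity at depth: n = 0.6·exp(−0.55×4.4) = 0.6×0.0889 = 0.0534
Bulk density: ρ_b = (1−n)ρ_g + n·ρ_f = 0.9466×2.71 + 0.0534×1.02
       = 2.565 + 0.054 = 2.620 g/cm³

2.62 g/cm³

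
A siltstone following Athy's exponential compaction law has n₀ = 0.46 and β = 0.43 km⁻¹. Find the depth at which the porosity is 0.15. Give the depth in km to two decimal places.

Invert Athy's law: Z = ln(n₀/n) / β
Z = ln(0.46/0.15) / 0.43 = ln(3.067) / 0.43 = 1.1206 / 0.43 = 2.606 km

2.61 km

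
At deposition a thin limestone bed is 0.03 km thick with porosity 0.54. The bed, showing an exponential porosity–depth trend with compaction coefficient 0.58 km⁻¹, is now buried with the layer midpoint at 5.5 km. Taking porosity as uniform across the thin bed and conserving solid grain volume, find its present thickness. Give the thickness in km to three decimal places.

Porosity at 5.5 km: n = 0.54·exp(−0.58×5.5) = 0.0222
Solid-volume conservation: h(1−n) = h₀(1−n₀) ⇒ h = h₀·(1−n₀)/(1−n)
h = 0.03 × (1 − 0.54)/(1 − 0.0222) = 0.03 × 0.4705 = 0.0141 km

0.014 km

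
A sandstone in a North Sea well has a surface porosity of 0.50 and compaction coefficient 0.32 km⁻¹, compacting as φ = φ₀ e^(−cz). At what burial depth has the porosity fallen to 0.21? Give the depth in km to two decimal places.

2.71 km

Invert Athy's law: z = ln(φ₀/φ) / c
z = ln(0.5/0.21) / 0.32 = ln(2.381) / 0.32 = 0.8675 / 0.32 = 2.711 km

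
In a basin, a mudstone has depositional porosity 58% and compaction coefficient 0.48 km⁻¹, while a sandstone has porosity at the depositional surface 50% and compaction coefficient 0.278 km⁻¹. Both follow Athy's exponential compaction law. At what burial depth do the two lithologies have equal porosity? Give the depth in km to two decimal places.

Set phi₀ₐ e^(−cₐd) = phi₀ᵦ e^(−cᵦd) ⇒ ln(phi₀ₐ/phi₀ᵦ) = (cₐ − cᵦ)·d
d = ln(0.58/0.5) / (0.48 − 0.278) = 0.1484 / 0.202 = 0.735 km

0.73 km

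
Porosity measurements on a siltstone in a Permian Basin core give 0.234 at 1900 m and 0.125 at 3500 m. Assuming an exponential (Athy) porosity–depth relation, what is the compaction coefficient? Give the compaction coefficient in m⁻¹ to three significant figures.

Working in km (1 km = 1000 m; β in km⁻¹ = β in m⁻¹ × 1000):
Athy: phi(d) = phi₀ e^(−βd) ⇒ phi₁/phi₂ = e^{β(d₂−d₁)} ⇒ β = ln(phi₁/phi₂)/(d₂−d₁)
β = ln(0.234/0.125) / (3.5 − 1.9) = ln(1.872) / 1.6 = 0.6270 / 1.6 = 0.3919 km⁻¹

0.000392 m⁻¹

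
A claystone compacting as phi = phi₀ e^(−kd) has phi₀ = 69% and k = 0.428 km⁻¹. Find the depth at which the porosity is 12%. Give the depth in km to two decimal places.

4.09 km

Invert Athy's law: d = ln(phi₀/phi) / k
d = ln(0.69/0.12) / 0.428 = ln(5.75) / 0.428 = 1.7492 / 0.428 = 4.087 km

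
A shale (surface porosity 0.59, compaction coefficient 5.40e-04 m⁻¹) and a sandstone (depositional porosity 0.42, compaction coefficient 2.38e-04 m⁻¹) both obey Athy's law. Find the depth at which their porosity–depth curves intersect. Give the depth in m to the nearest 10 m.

1130 m

Working in km (1 km = 1000 m; c in km⁻¹ = c in m⁻¹ × 1000):
Set φ₀ₐ e^(−cₐz) = φ₀ᵦ e^(−cᵦz) ⇒ ln(φ₀ₐ/φ₀ᵦ) = (cₐ − cᵦ)·z
z = ln(0.59/0.42) / (0.54 − 0.238) = 0.3399 / 0.302 = 1.125 km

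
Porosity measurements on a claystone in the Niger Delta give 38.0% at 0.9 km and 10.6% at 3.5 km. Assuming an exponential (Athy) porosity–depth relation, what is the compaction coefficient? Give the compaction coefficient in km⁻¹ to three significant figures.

Athy: phi(d) = phi₀ e^(−cd) ⇒ phi₁/phi₂ = e^{c(d₂−d₁)} ⇒ c = ln(phi₁/phi₂)/(d₂−d₁)
c = ln(0.38/0.106) / (3.5 − 0.9) = ln(3.585) / 2.6 = 1.2767 / 2.6 = 0.4911 km⁻¹

0.491 km⁻¹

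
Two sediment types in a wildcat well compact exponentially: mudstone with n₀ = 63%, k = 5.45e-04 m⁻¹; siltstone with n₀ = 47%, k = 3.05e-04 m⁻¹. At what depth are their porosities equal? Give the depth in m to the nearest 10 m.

1220 m

Working in km (1 km = 1000 m; k in km⁻¹ = k in m⁻¹ × 1000):
Set n₀ₐ e^(−kₐz) = n₀ᵦ e^(−kᵦz) ⇒ ln(n₀ₐ/n₀ᵦ) = (kₐ − kᵦ)·z
z = ln(0.63/0.47) / (0.545 − 0.305) = 0.2930 / 0.24 = 1.221 km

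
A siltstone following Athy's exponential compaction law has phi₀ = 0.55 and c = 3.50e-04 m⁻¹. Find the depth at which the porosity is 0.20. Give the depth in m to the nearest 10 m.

Working in km (1 km = 1000 m; c in km⁻¹ = c in m⁻¹ × 1000):
Invert Athy's law: Z = ln(phi₀/phi) / c
Z = ln(0.55/0.2) / 0.35 = ln(2.75) / 0.35 = 1.0116 / 0.35 = 2.890 km

2890 m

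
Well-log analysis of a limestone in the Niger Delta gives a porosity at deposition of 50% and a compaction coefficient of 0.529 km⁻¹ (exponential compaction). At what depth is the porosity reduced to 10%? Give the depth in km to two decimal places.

3.04 km

Invert Athy's law: z = ln(phi₀/phi) / β
z = ln(0.5/0.1) / 0.529 = ln(5) / 0.529 = 1.6094 / 0.529 = 3.042 km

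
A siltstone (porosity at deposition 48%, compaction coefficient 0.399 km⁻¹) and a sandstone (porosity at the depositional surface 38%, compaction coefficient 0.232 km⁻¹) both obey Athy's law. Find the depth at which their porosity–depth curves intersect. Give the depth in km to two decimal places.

Set n₀ₐ e^(−βₐz) = n₀ᵦ e^(−βᵦz) ⇒ ln(n₀ₐ/n₀ᵦ) = (βₐ − βᵦ)·z
z = ln(0.48/0.38) / (0.399 − 0.232) = 0.2336 / 0.167 = 1.399 km

1.40 km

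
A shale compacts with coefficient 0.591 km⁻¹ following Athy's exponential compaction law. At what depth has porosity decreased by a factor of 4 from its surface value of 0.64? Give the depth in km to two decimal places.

phi/phi₀ = 1/4 ⇒ exp(−c·z) = 1/4 ⇒ z = ln(4) / c
z = 1.3863 / 0.591 = 2.346 km

2.35 km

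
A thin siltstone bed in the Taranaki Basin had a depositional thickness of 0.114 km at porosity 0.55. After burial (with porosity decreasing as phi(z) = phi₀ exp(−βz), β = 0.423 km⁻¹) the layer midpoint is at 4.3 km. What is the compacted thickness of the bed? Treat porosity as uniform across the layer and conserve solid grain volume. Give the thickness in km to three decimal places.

0.056 km

Porosity at 4.3 km: phi = 0.55·exp(−0.423×4.3) = 0.0892
Solid-volume conservation: h(1−phi) = h₀(1−phi₀) ⇒ h = h₀·(1−phi₀)/(1−phi)
h = 0.114 × (1 − 0.55)/(1 − 0.0892) = 0.114 × 0.4941 = 0.0563 km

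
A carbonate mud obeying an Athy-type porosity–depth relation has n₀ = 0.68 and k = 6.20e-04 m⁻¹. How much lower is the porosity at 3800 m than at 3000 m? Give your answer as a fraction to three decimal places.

0.041

Working in km (1 km = 1000 m; k in km⁻¹ = k in m⁻¹ × 1000):
n(3) = 0.68·e^(−0.62×3) = 0.1059
n(3.8) = 0.68·e^(−0.62×3.8) = 0.0645
Δn = 0.1059 − 0.0645 = 0.0414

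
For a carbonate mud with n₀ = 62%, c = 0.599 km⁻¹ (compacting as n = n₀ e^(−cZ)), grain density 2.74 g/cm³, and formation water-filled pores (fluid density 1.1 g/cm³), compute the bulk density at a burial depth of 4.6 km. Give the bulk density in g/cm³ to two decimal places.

Porosity at depth: n = 0.62·exp(−0.599×4.6) = 0.62×0.0636 = 0.0394
Bulk density: ρ_b = (1−n)ρ_g + n·ρ_f = 0.9606×2.74 + 0.0394×1.1
       = 2.632 + 0.043 = 2.675 g/cm³

2.68 g/cm³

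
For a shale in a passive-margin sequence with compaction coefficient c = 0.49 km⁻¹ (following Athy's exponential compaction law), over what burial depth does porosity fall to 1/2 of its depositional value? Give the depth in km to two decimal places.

1.41 km

n/n₀ = 1/2 ⇒ exp(−c·z) = 1/2 ⇒ z = ln(2) / c
z = 0.6931 / 0.49 = 1.415 km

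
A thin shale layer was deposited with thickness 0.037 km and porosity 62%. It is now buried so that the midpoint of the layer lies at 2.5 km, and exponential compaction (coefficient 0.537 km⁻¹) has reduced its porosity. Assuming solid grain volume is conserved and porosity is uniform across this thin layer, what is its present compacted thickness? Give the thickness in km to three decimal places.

Porosity at 2.5 km: φ = 0.62·exp(−0.537×2.5) = 0.1619
Solid-volume conservation: h(1−φ) = h₀(1−φ₀) ⇒ h = h₀·(1−φ₀)/(1−φ)
h = 0.037 × (1 − 0.62)/(1 − 0.1619) = 0.037 × 0.4534 = 0.0168 km

0.017 km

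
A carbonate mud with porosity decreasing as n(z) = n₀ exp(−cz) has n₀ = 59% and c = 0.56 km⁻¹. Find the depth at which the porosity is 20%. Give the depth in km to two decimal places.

Invert Athy's law: z = ln(n₀/n) / c
z = ln(0.59/0.2) / 0.56 = ln(2.95) / 0.56 = 1.0818 / 0.56 = 1.932 km

1.93 km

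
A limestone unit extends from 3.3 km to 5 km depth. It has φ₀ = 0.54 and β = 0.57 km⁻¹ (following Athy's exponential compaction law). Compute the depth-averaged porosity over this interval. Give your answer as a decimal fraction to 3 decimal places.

⟨φ⟩ = (1/(d₂−d₁)) ∫ φ₀ e^(−βd) dd = φ₀·(e^(−β·d₁) − e^(−β·d₂)) / (β·(d₂−d₁))
e^(−0.57×3.3) = 0.1524; e^(−0.57×5) = 0.0578
⟨φ⟩ = 0.54 × (0.1524 − 0.0578) / (0.57 × 1.7) = 0.54 × 0.0976 = 0.0527

0.053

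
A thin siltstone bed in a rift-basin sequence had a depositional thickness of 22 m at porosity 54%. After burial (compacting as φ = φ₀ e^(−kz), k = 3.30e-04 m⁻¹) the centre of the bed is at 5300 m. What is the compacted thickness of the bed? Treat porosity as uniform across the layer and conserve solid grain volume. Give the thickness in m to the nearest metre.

11 m

Working in km (1 km = 1000 m; k in km⁻¹ = k in m⁻¹ × 1000):
Porosity at 5.3 km: φ = 0.54·exp(−0.33×5.3) = 0.0939
Solid-volume conservation: h(1−φ) = h₀(1−φ₀) ⇒ h = h₀·(1−φ₀)/(1−φ)
h = 0.022 × (1 − 0.54)/(1 − 0.0939) = 0.022 × 0.5077 = 0.0112 km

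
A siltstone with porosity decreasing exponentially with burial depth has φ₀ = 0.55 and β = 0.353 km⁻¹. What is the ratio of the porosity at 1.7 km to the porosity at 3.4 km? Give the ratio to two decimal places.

1.82

φ(d₁)/φ(d₂) = e^(−β·d₁)/e^(−β·d₂) = e^{β(d₂−d₁)}
= exp(0.353 × 1.7) = exp(0.6001) = 1.8223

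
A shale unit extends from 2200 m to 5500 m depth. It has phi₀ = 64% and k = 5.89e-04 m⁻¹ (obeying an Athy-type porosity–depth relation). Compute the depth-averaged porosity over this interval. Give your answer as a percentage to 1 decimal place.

Working in km (1 km = 1000 m; k in km⁻¹ = k in m⁻¹ × 1000):
⟨phi⟩ = (1/(Z₂−Z₁)) ∫ phi₀ e^(−kZ) dZ = phi₀·(e^(−k·Z₁) − e^(−k·Z₂)) / (k·(Z₂−Z₁))
e^(−0.589×2.2) = 0.2737; e^(−0.589×5.5) = 0.0392
⟨phi⟩ = 0.64 × (0.2737 − 0.0392) / (0.589 × 3.3) = 0.64 × 0.1206 = 0.0772

7.7%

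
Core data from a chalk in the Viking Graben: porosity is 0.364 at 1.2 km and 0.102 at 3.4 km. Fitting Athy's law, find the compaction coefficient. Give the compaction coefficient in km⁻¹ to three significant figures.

0.578 km⁻¹

Athy: phi(Z) = phi₀ e^(−cZ) ⇒ phi₁/phi₂ = e^{c(Z₂−Z₁)} ⇒ c = ln(phi₁/phi₂)/(Z₂−Z₁)
c = ln(0.364/0.102) / (3.4 − 1.2) = ln(3.569) / 2.2 = 1.2722 / 2.2 = 0.5783 km⁻¹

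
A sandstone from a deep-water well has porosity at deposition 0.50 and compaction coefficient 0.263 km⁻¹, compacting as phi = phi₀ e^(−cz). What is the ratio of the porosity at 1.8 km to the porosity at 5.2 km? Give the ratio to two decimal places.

phi(z₁)/phi(z₂) = e^(−c·z₁)/e^(−c·z₂) = e^{c(z₂−z₁)}
= exp(0.263 × 3.4) = exp(0.8942) = 2.4454

2.45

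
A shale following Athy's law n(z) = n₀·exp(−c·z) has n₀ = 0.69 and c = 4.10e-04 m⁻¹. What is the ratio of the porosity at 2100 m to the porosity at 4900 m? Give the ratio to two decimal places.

3.15

Working in km (1 km = 1000 m; c in km⁻¹ = c in m⁻¹ × 1000):
n(z₁)/n(z₂) = e^(−c·z₁)/e^(−c·z₂) = e^{c(z₂−z₁)}
= exp(0.41 × 2.8) = exp(1.148) = 3.1519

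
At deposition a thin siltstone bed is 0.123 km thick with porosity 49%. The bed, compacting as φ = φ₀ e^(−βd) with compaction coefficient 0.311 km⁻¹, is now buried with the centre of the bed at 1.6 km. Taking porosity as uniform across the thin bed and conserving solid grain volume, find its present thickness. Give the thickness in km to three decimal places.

0.089 km

Porosity at 1.6 km: φ = 0.49·exp(−0.311×1.6) = 0.2979
Solid-volume conservation: h(1−φ) = h₀(1−φ₀) ⇒ h = h₀·(1−φ₀)/(1−φ)
h = 0.123 × (1 − 0.49)/(1 − 0.2979) = 0.123 × 0.7264 = 0.0893 km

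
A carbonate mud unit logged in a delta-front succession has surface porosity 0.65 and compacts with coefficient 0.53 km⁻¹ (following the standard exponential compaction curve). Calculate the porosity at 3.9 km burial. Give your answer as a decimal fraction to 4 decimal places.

0.0823

φ = φ₀·exp(−β·z) = 0.65 × exp(−0.53 × 3.9) = 0.65 × exp(−2.067)
  = 0.65 × 0.1266 = 0.0823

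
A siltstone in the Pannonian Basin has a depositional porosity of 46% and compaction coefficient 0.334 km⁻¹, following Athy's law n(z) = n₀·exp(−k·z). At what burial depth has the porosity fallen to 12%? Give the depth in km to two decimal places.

Invert Athy's law: z = ln(n₀/n) / k
z = ln(0.46/0.12) / 0.334 = ln(3.833) / 0.334 = 1.3437 / 0.334 = 4.023 km

4.02 km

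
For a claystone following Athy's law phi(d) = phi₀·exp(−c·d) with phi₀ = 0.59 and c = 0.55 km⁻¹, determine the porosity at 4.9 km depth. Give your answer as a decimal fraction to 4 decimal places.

0.0399

phi = phi₀·exp(−c·d) = 0.59 × exp(−0.55 × 4.9) = 0.59 × exp(−2.695)
  = 0.59 × 0.0675 = 0.0399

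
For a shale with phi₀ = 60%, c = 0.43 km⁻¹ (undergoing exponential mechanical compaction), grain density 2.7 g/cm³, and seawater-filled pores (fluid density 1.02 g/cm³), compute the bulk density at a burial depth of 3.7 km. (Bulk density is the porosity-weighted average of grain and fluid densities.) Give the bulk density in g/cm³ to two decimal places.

Porosity at depth: phi = 0.6·exp(−0.43×3.7) = 0.6×0.2037 = 0.1222
Bulk density: ρ_b = (1−phi)ρ_g + phi·ρ_f = 0.8778×2.7 + 0.1222×1.02
       = 2.370 + 0.125 = 2.495 g/cm³

2.49 g/cm³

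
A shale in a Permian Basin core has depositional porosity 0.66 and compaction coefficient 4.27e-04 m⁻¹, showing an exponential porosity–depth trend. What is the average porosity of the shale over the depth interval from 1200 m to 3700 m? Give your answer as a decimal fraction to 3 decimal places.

0.243

Working in km (1 km = 1000 m; k in km⁻¹ = k in m⁻¹ × 1000):
⟨phi⟩ = (1/(d₂−d₁)) ∫ phi₀ e^(−kd) dd = phi₀·(e^(−k·d₁) − e^(−k·d₂)) / (k·(d₂−d₁))
e^(−0.427×1.2) = 0.5991; e^(−0.427×3.7) = 0.2060
⟨phi⟩ = 0.66 × (0.5991 − 0.2060) / (0.427 × 2.5) = 0.66 × 0.3682 = 0.2430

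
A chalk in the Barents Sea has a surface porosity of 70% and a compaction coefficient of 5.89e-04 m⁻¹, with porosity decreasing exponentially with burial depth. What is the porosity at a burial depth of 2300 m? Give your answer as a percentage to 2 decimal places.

18.06%

Working in km (1 km = 1000 m; β in km⁻¹ = β in m⁻¹ × 1000):
phi = phi₀·exp(−β·z) = 0.7 × exp(−0.589 × 2.3) = 0.7 × exp(−1.355)
  = 0.7 × 0.2580 = 0.1806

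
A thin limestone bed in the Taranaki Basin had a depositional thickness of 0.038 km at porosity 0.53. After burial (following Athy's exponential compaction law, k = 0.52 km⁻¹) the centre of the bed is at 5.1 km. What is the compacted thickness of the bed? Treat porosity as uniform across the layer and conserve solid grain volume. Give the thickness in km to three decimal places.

Porosity at 5.1 km: φ = 0.53·exp(−0.52×5.1) = 0.0374
Solid-volume conservation: h(1−φ) = h₀(1−φ₀) ⇒ h = h₀·(1−φ₀)/(1−φ)
h = 0.038 × (1 − 0.53)/(1 − 0.0374) = 0.038 × 0.4882 = 0.0186 km

0.019 km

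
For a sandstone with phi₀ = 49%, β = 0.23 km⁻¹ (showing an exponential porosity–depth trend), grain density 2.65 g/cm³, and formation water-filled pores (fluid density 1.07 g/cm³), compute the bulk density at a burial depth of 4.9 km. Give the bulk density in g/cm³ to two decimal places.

2.40 g/cm³

Porosity at depth: phi = 0.49·exp(−0.23×4.9) = 0.49×0.3240 = 0.1588
Bulk density: ρ_b = (1−phi)ρ_g + phi·ρ_f = 0.8412×2.65 + 0.1588×1.07
       = 2.229 + 0.170 = 2.399 g/cm³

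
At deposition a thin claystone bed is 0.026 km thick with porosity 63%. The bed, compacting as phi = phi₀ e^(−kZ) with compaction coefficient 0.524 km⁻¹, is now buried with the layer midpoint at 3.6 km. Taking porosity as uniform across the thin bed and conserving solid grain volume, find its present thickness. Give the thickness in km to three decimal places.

Porosity at 3.6 km: phi = 0.63·exp(−0.524×3.6) = 0.0955
Solid-volume conservation: h(1−phi) = h₀(1−phi₀) ⇒ h = h₀·(1−phi₀)/(1−phi)
h = 0.026 × (1 − 0.63)/(1 − 0.0955) = 0.026 × 0.4091 = 0.0106 km

0.011 km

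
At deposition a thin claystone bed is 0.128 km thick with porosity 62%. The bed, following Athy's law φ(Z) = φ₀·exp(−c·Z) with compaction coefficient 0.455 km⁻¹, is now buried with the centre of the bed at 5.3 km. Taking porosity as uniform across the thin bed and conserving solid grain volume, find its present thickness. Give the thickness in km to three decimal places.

0.052 km

Porosity at 5.3 km: φ = 0.62·exp(−0.455×5.3) = 0.0556
Solid-volume conservation: h(1−φ) = h₀(1−φ₀) ⇒ h = h₀·(1−φ₀)/(1−φ)
h = 0.128 × (1 − 0.62)/(1 − 0.0556) = 0.128 × 0.4024 = 0.0515 km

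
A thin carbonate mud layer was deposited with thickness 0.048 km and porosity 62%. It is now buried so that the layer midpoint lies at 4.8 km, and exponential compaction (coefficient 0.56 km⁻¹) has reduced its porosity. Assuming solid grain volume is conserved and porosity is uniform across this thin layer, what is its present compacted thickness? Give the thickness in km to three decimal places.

Porosity at 4.8 km: n = 0.62·exp(−0.56×4.8) = 0.0422
Solid-volume conservation: h(1−n) = h₀(1−n₀) ⇒ h = h₀·(1−n₀)/(1−n)
h = 0.048 × (1 − 0.62)/(1 − 0.0422) = 0.048 × 0.3967 = 0.0190 km

0.019 km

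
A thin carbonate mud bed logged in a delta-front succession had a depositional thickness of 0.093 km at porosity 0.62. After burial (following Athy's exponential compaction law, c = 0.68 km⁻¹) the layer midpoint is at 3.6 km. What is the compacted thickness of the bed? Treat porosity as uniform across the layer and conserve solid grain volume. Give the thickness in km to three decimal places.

0.037 km

Porosity at 3.6 km: phi = 0.62·exp(−0.68×3.6) = 0.0536
Solid-volume conservation: h(1−phi) = h₀(1−phi₀) ⇒ h = h₀·(1−phi₀)/(1−phi)
h = 0.093 × (1 − 0.62)/(1 − 0.0536) = 0.093 × 0.4015 = 0.0373 km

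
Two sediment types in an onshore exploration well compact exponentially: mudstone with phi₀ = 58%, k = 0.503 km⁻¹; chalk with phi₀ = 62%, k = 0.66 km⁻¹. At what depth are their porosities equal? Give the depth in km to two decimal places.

0.42 km

Set phi₀ₐ e^(−kₐZ) = phi₀ᵦ e^(−kᵦZ) ⇒ ln(phi₀ₐ/phi₀ᵦ) = (kₐ − kᵦ)·Z
Z = ln(0.58/0.62) / (0.503 − 0.66) = -0.0667 / -0.157 = 0.425 km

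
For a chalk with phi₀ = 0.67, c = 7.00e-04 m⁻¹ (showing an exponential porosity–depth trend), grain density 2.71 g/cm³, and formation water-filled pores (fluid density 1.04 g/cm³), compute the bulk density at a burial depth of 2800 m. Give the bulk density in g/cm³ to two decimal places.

Working in km (1 km = 1000 m; c in km⁻¹ = c in m⁻¹ × 1000):
Porosity at depth: phi = 0.67·exp(−0.7×2.8) = 0.67×0.1409 = 0.0944
Bulk density: ρ_b = (1−phi)ρ_g + phi·ρ_f = 0.9056×2.71 + 0.0944×1.04
       = 2.454 + 0.098 = 2.552 g/cm³

2.55 g/cm³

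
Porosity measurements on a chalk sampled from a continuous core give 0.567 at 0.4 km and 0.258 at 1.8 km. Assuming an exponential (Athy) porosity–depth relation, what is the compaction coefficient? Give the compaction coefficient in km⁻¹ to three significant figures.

0.562 km⁻¹

Athy: φ(z) = φ₀ e^(−βz) ⇒ φ₁/φ₂ = e^{β(z₂−z₁)} ⇒ β = ln(φ₁/φ₂)/(z₂−z₁)
β = ln(0.567/0.258) / (1.8 − 0.4) = ln(2.198) / 1.4 = 0.7874 / 1.4 = 0.5624 km⁻¹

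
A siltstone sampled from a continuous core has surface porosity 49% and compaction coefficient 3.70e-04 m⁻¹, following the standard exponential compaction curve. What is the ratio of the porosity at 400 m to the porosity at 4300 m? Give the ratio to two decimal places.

Working in km (1 km = 1000 m; c in km⁻¹ = c in m⁻¹ × 1000):
n(z₁)/n(z₂) = e^(−c·z₁)/e^(−c·z₂) = e^{c(z₂−z₁)}
= exp(0.37 × 3.9) = exp(1.443) = 4.2334

4.23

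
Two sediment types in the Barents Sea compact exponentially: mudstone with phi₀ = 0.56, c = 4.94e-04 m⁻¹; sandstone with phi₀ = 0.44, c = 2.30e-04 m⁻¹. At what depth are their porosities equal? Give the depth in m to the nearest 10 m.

Working in km (1 km = 1000 m; c in km⁻¹ = c in m⁻¹ × 1000):
Set phi₀ₐ e^(−cₐz) = phi₀ᵦ e^(−cᵦz) ⇒ ln(phi₀ₐ/phi₀ᵦ) = (cₐ − cᵦ)·z
z = ln(0.56/0.44) / (0.494 − 0.23) = 0.2412 / 0.264 = 0.913 km

910 m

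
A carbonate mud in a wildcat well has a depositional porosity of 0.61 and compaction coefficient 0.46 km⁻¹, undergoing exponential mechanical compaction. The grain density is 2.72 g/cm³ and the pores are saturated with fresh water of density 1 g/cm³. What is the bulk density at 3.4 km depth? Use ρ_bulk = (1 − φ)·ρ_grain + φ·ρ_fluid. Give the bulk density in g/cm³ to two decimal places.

2.50 g/cm³

Porosity at depth: n = 0.61·exp(−0.46×3.4) = 0.61×0.2093 = 0.1277
Bulk density: ρ_b = (1−n)ρ_g + n·ρ_f = 0.8723×2.72 + 0.1277×1
       = 2.373 + 0.128 = 2.500 g/cm³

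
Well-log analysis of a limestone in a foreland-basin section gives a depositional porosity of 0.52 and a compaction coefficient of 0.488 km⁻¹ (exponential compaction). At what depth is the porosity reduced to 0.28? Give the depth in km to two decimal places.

1.27 km

Invert Athy's law: Z = ln(n₀/n) / c
Z = ln(0.52/0.28) / 0.488 = ln(1.857) / 0.488 = 0.6190 / 0.488 = 1.269 km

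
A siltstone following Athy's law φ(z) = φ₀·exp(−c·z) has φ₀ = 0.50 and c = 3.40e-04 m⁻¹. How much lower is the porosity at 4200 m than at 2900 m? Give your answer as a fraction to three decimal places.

Working in km (1 km = 1000 m; c in km⁻¹ = c in m⁻¹ × 1000):
φ(2.9) = 0.5·e^(−0.34×2.9) = 0.1865
φ(4.2) = 0.5·e^(−0.34×4.2) = 0.1199
Δφ = 0.1865 − 0.1199 = 0.0666

0.067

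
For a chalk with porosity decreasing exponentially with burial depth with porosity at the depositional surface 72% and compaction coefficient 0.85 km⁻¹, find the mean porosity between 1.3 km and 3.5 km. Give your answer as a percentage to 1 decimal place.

⟨n⟩ = (1/(Z₂−Z₁)) ∫ n₀ e^(−kZ) dZ = n₀·(e^(−k·Z₁) − e^(−k·Z₂)) / (k·(Z₂−Z₁))
e^(−0.85×1.3) = 0.3312; e^(−0.85×3.5) = 0.0510
⟨n⟩ = 0.72 × (0.3312 − 0.0510) / (0.85 × 2.2) = 0.72 × 0.1498 = 0.1079

10.8%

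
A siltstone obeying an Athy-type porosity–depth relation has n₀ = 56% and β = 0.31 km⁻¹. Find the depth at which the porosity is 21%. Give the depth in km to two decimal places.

Invert Athy's law: Z = ln(n₀/n) / β
Z = ln(0.56/0.21) / 0.31 = ln(2.667) / 0.31 = 0.9808 / 0.31 = 3.164 km

3.16 km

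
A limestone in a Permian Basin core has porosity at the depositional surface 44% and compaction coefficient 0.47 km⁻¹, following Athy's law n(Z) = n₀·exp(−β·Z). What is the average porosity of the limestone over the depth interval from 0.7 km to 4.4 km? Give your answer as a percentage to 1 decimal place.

15.0%

⟨n⟩ = (1/(Z₂−Z₁)) ∫ n₀ e^(−βZ) dZ = n₀·(e^(−β·Z₁) − e^(−β·Z₂)) / (β·(Z₂−Z₁))
e^(−0.47×0.7) = 0.7196; e^(−0.47×4.4) = 0.1264
⟨n⟩ = 0.44 × (0.7196 − 0.1264) / (0.47 × 3.7) = 0.44 × 0.3411 = 0.1501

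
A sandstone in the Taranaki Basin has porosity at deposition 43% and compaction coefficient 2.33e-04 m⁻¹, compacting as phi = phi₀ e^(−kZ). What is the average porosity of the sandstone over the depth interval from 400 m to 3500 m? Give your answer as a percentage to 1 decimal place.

27.9%

Working in km (1 km = 1000 m; k in km⁻¹ = k in m⁻¹ × 1000):
⟨phi⟩ = (1/(Z₂−Z₁)) ∫ phi₀ e^(−kZ) dZ = phi₀·(e^(−k·Z₁) − e^(−k·Z₂)) / (k·(Z₂−Z₁))
e^(−0.233×0.4) = 0.9110; e^(−0.233×3.5) = 0.4424
⟨phi⟩ = 0.43 × (0.9110 − 0.4424) / (0.233 × 3.1) = 0.43 × 0.6488 = 0.2790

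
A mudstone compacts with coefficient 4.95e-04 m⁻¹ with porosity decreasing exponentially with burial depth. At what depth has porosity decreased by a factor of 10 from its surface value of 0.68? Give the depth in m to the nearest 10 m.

Working in km (1 km = 1000 m; k in km⁻¹ = k in m⁻¹ × 1000):
n/n₀ = 1/10 ⇒ exp(−k·d) = 1/10 ⇒ d = ln(10) / k
d = 2.3026 / 0.495 = 4.652 km

4650 m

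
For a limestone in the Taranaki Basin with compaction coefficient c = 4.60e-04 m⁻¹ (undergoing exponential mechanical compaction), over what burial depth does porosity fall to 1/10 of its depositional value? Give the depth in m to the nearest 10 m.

5010 m

Working in km (1 km = 1000 m; c in km⁻¹ = c in m⁻¹ × 1000):
n/n₀ = 1/10 ⇒ exp(−c·Z) = 1/10 ⇒ Z = ln(10) / c
Z = 2.3026 / 0.46 = 5.006 km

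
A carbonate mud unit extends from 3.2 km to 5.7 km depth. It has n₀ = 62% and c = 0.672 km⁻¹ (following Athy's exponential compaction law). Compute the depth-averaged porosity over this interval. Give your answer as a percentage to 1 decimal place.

3.5%

⟨n⟩ = (1/(d₂−d₁)) ∫ n₀ e^(−cd) dd = n₀·(e^(−c·d₁) − e^(−c·d₂)) / (c·(d₂−d₁))
e^(−0.672×3.2) = 0.1164; e^(−0.672×5.7) = 0.0217
⟨n⟩ = 0.62 × (0.1164 − 0.0217) / (0.672 × 2.5) = 0.62 × 0.0564 = 0.0350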